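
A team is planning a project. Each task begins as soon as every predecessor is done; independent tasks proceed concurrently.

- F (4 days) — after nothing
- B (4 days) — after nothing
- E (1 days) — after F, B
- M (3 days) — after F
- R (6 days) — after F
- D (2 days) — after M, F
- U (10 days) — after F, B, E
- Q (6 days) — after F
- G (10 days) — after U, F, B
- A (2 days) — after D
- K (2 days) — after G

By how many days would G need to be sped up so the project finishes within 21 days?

Current finish: 27 days; target: 21.
G is on every critical path, so each day cut from G cuts the finish by one (this holds down to a finish of 18).
Need 27 − 21 = 6 days off G → G becomes 4 days, finish becomes 21.

6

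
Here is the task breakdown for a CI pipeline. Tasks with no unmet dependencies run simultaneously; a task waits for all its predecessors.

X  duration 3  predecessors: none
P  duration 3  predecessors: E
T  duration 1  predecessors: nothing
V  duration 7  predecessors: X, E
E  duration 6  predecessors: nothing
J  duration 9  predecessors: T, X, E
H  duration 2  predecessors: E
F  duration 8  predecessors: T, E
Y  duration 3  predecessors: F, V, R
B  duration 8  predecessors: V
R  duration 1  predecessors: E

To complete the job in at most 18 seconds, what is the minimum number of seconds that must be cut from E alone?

3

Current finish: 21 seconds; target: 18.
E is on every critical path, so each second cut from E cuts the finish by one (this holds down to a finish of 18).
Need 21 − 18 = 3 seconds off E → E becomes 3 seconds, finish becomes 18.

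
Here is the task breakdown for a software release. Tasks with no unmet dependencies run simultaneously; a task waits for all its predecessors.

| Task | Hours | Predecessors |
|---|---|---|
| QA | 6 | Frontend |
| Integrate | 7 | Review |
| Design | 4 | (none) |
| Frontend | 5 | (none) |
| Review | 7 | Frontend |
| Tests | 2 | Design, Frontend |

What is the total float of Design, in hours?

Frontend→Review→Integrate = 5+7+7 = 19 sets the makespan at 19 hours.
Longest path through Design: 6 hours (earliest finish 4, latest finish 17).
So Design can slip 17 − 4 = 13 hours.

13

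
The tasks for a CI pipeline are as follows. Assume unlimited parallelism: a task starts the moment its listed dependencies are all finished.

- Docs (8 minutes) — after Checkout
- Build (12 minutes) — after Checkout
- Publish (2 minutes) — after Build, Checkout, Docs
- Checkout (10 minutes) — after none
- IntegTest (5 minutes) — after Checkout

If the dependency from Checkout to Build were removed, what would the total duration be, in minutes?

20

Original critical path: Checkout→Build→Publish = 10+12+2 = 24 ⇒ 24 minutes.
Without Checkout→Build, Build's earliest start moves from 10 to 0.
After: Checkout→Docs→Publish = 10+8+2 = 20 → 20 minutes.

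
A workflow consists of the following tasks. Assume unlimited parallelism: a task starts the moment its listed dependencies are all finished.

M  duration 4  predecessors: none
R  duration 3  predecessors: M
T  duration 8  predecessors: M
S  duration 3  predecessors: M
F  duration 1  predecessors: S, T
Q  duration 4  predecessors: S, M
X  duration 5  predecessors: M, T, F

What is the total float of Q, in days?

Critical path: M→T→F→X = 4+8+1+5 = 18, so the finish is 18 days.
Longest path through Q: 11 days (earliest finish 11, latest finish 18).
Float = 18 − 11 = 7.

7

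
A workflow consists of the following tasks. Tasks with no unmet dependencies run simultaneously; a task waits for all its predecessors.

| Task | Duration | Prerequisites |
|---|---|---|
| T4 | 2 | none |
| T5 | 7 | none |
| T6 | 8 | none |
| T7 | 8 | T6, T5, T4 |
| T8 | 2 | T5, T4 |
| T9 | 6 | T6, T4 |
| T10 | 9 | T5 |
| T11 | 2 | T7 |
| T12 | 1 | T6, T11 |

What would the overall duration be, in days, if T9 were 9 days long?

19

Actual critical path: T6→T7→T11→T12 = 8+8+2+1 = 19 ⇒ 19 days.
T9 has 5 days of float (longest path through it is 14).
No other chain overtakes it, so the finish is 19 days.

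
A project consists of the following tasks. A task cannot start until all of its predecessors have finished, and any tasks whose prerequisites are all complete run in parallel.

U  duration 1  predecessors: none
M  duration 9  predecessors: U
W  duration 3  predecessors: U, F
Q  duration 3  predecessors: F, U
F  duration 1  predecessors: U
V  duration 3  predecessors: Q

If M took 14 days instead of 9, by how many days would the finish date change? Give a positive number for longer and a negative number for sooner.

5

Critical path before the change: U→M = 1+9 = 10 giving 10 days.
M lies on that path, so at 14 days the path becomes 15 days.
The critical path is still U→M; finish is now 15 days.
Change in finish: 15 − 10 = +5 days.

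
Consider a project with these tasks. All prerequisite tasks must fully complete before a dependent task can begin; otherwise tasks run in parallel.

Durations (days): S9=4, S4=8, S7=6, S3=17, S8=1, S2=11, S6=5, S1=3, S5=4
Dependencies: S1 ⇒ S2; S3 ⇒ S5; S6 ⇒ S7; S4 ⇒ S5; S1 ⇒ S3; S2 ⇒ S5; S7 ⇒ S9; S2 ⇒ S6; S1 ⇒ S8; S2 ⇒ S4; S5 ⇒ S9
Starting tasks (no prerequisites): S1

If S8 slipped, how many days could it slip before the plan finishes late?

26

The longest chain is S1→S2→S4→S5→S9 = 3+11+8+4+4 = 30; overall finish 30 days.
Longest path through S8: 4 days (earliest finish 4, latest finish 30).
Slack of S8 = 29 − 3 = 26 days.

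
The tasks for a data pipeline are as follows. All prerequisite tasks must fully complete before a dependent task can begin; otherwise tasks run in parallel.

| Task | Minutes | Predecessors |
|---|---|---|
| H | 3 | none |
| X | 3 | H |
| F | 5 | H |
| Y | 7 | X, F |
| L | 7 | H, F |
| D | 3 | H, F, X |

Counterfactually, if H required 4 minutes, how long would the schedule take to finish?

16

Actual critical path: H→F→Y = 3+5+7 = 15 ⇒ 15 minutes.
Since H is critical, the +1 change carries straight to that chain (now 16 minutes).
That remains the longest chain; total 16 minutes.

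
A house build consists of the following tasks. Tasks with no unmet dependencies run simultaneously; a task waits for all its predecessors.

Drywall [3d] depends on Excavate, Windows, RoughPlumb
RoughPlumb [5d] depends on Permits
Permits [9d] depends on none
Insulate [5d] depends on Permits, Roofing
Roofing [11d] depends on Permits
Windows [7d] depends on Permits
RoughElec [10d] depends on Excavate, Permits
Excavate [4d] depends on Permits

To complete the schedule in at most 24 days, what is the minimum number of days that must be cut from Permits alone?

Current finish: 25 days; target: 24.
Permits is on every critical path, so each day cut from Permits cuts the finish by one (this holds down to a finish of 17).
Need 25 − 24 = 1 day off Permits → Permits becomes 8 days, finish becomes 24.

1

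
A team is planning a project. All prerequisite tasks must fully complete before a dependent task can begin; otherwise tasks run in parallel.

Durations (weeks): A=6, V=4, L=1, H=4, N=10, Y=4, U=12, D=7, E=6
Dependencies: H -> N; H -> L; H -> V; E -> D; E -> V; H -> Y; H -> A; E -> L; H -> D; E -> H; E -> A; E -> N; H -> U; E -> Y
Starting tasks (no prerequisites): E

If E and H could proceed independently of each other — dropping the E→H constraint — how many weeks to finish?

16

Original critical path: E→H→U = 6+4+12 = 22 ⇒ 22 weeks.
Without E→H, H's earliest start moves from 6 to 0.
New critical path: E→N = 6+10 = 16 ⇒ 16 weeks.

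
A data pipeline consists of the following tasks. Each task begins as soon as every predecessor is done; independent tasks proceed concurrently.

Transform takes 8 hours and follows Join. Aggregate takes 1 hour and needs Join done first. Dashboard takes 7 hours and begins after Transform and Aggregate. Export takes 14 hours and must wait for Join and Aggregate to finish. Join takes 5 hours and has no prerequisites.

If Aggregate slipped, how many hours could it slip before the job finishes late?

0

The longest chain is Join→Transform→Dashboard = 5+8+7 = 20; overall finish 20 hours.
The longest chain containing Aggregate totals 20 hours.
Float = 20 − 20 = 0.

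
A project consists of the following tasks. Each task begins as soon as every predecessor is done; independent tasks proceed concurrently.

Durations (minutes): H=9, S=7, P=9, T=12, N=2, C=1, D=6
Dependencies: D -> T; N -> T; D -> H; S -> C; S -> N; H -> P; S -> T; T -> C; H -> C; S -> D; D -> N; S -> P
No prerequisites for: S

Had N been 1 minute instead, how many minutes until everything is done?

Actual critical path: S→D→H→P = 7+6+9+9 = 31 ⇒ 31 minutes.
N has 3 minutes of float (longest path through it is 28).
That remains the longest chain; total 31 minutes.

31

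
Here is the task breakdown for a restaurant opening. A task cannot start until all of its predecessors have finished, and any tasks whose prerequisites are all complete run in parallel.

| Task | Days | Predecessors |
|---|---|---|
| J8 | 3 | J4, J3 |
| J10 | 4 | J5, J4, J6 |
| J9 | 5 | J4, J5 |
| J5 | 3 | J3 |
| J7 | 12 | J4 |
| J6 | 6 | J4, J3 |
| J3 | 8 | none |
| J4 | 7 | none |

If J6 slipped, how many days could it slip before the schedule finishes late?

1

The longest chain is J4→J7 = 7+12 = 19; overall finish 19 days.
The longest chain containing J6 totals 18 days.
Float = 19 − 18 = 1.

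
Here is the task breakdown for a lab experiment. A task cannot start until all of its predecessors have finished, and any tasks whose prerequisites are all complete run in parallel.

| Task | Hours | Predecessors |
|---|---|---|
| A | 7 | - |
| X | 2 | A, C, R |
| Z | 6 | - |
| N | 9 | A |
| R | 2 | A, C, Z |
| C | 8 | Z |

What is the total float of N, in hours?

2

Critical path: Z→C→R→X = 6+8+2+2 = 18, so the finish is 18 hours.
N finishes as early as 16 and must finish by 18.
Float = 18 − 16 = 2.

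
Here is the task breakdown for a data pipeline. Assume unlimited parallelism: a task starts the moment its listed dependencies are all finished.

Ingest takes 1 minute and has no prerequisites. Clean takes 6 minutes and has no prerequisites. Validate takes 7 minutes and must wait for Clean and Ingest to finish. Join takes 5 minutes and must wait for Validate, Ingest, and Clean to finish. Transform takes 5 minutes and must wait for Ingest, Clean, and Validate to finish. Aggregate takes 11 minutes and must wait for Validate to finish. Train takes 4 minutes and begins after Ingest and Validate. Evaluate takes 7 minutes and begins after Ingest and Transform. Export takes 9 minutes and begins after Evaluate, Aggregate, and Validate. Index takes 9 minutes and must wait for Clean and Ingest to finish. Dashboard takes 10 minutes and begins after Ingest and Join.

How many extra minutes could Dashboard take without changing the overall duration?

6

Critical path: Clean→Validate→Transform→Evaluate→Export = 6+7+5+7+9 = 34, so the finish is 34 minutes.
Dashboard finishes as early as 28 and must finish by 34.
So Dashboard can slip 34 − 28 = 6 minutes.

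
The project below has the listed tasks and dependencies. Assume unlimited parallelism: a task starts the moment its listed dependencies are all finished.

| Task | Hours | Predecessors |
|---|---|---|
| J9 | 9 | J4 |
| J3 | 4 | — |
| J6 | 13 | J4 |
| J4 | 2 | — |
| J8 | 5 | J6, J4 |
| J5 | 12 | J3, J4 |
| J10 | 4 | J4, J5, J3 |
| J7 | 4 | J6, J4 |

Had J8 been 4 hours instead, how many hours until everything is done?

The binding path is J4→J6→J8 = 2+13+5 = 20; finish at 20 hours.
J8 is on the critical path; changing it to 4 makes that path 19 hours.
The binding chain switches to J3→J5→J10 = 4+12+4 = 20; finish 20 hours.

20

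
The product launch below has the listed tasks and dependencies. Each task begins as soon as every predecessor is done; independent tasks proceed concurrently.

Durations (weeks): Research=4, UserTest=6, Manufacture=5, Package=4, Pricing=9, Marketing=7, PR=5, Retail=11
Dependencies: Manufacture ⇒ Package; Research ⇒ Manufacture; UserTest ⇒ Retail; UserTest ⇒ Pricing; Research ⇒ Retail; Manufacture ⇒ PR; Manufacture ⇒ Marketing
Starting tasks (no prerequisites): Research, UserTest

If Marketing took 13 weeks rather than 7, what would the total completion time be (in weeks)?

22

Actual critical path: UserTest→Retail = 6+11 = 17 ⇒ 17 weeks.
Marketing has 1 week of float (longest path through it is 16).
The binding chain switches to Research→Manufacture→Marketing = 4+5+13 = 22; finish 22 weeks.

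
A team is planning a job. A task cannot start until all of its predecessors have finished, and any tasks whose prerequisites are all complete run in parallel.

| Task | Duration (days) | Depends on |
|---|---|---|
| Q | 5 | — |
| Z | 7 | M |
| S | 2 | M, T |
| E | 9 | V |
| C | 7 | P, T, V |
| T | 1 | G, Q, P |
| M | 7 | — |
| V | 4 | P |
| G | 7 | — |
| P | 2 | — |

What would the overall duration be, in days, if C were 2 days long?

15

Critical path before the change: G→T→C = 7+1+7 = 15 giving 15 days.
Since C is critical, the -5 change carries straight to that chain (now 10 days).
Now P→V→E = 2+4+9 = 15 is longest, so the finish becomes 15 days.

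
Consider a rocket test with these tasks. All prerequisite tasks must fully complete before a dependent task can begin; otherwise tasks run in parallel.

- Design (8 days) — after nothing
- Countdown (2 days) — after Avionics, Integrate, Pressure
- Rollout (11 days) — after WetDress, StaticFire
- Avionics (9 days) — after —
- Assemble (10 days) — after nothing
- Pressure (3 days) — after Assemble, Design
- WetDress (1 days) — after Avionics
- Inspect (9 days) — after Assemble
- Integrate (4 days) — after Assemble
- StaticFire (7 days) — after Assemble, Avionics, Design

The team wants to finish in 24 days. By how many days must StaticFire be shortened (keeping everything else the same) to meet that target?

Current finish: 28 days; target: 24.
StaticFire is on every critical path, so each day cut from StaticFire cuts the finish by one (this holds down to a finish of 22).
Need 28 − 24 = 4 days off StaticFire → StaticFire becomes 3 days, finish becomes 24.

4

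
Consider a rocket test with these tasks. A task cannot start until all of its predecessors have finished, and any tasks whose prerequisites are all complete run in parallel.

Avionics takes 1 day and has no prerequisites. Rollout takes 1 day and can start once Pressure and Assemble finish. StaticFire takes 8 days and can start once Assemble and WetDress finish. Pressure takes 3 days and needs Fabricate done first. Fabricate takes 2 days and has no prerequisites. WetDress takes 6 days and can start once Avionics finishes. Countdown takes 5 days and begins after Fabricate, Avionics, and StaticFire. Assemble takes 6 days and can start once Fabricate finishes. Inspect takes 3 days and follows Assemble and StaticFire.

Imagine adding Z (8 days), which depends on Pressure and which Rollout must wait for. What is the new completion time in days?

21

Originally the schedule takes 21 days.
With Z inserted, Rollout now waits for max(Pressure, Assemble, Z).
New critical path: Fabricate→Assemble→StaticFire→Countdown = 2+6+8+5 = 21 ⇒ 21 days.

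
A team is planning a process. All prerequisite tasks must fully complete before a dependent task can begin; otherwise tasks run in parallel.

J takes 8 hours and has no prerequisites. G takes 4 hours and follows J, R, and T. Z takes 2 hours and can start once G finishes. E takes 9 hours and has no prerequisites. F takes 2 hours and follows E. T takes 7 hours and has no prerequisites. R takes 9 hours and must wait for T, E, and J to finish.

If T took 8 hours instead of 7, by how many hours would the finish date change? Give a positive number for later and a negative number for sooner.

0

As given, the longest chain is E→R→G→Z = 9+9+4+2 = 24, so the finish is 24 hours.
The longest path through T is only 22 hours, so T has float 2.
The critical path is still E→R→G→Z; finish is now 24 hours.
Change in finish: 24 − 24 = +0 hours.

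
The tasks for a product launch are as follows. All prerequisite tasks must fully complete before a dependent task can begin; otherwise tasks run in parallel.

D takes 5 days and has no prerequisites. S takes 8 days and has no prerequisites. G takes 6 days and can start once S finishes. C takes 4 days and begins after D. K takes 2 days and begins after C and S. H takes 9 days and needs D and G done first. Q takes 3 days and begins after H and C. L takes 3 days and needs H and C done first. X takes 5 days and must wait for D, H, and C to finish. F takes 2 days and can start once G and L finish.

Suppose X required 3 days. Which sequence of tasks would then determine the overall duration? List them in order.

Actual critical path: S→G→H→X = 8+6+9+5 = 28 ⇒ 28 days.
X is on the critical path; changing it to 3 makes that path 26 days.
Now S→G→H→L→F = 8+6+9+3+2 = 28 is longest, so the finish becomes 28 days.

S, G, H, L, F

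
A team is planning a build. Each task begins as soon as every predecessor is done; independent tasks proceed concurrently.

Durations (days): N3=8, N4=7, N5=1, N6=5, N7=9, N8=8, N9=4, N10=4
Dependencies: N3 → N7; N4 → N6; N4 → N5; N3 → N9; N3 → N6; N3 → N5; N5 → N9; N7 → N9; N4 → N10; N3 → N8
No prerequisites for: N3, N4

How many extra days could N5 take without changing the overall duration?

8

The longest chain is N3→N7→N9 = 8+9+4 = 21; overall finish 21 days.
Longest path through N5: 13 days (earliest finish 9, latest finish 17).
So N5 can slip 17 − 9 = 8 days.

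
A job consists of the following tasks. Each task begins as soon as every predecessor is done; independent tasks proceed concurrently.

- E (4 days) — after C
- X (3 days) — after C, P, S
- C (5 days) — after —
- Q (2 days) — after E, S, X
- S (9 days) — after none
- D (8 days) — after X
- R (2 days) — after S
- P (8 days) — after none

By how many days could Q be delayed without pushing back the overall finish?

S→X→D = 9+3+8 = 20 sets the makespan at 20 days.
Q finishes as early as 14 and must finish by 20.
Slack of Q = 18 − 12 = 6 days.

6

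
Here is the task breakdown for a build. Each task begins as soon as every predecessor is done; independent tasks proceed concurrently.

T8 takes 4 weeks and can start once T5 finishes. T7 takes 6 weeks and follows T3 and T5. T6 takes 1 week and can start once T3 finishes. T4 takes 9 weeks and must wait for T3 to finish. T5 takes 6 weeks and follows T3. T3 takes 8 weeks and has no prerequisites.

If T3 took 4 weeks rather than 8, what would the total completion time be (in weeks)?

16

Critical path before the change: T3→T5→T7 = 8+6+6 = 20 giving 20 weeks.
T3 is on the critical path; changing it to 4 makes that path 16 weeks.
No other chain overtakes it, so the finish is 16 weeks.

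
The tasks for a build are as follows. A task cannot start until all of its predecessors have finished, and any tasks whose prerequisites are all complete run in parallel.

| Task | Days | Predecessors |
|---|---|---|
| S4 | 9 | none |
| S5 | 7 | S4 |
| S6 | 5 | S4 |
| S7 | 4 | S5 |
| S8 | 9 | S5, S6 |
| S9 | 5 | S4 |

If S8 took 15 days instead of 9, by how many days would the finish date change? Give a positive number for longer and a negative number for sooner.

6

Baseline: S4→S5→S8 = 9+7+9 = 25 → 25 days.
S8 is on the critical path; changing it to 15 makes that path 31 days.
That remains the longest chain; total 31 days.
Change in finish: 31 − 25 = +6 days.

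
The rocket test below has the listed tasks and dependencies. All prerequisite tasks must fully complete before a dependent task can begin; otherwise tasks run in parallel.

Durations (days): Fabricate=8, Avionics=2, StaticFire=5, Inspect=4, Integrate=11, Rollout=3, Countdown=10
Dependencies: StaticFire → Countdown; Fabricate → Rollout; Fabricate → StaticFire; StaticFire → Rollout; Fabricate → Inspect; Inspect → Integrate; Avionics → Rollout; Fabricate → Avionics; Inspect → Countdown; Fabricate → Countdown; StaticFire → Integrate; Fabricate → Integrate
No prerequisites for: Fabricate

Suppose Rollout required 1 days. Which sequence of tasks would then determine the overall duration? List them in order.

Actual critical path: Fabricate→StaticFire→Integrate = 8+5+11 = 24 ⇒ 24 days.
Rollout has 8 days of float (longest path through it is 16).
The critical path is still Fabricate→StaticFire→Integrate; finish is now 24 days.

Fabricate, StaticFire, Integrate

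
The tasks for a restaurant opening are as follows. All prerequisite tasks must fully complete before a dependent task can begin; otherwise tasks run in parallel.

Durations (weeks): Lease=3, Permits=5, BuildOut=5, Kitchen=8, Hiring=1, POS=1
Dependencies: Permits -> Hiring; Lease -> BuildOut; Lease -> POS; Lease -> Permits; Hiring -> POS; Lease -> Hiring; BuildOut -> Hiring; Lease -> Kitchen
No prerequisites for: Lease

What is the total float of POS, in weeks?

1

Lease→Kitchen = 3+8 = 11 sets the makespan at 11 weeks.
The longest chain containing POS totals 10 weeks.
Float = 11 − 10 = 1.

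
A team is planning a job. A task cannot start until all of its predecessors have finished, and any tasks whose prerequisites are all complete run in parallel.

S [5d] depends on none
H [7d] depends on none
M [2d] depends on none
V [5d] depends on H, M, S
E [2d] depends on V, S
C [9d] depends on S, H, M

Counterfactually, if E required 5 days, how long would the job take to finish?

17

As given, the longest chain is H→C = 7+9 = 16, so the finish is 16 days.
E has 2 days of float (longest path through it is 14).
New critical path: H→V→E = 7+5+5 = 17 ⇒ 17 days.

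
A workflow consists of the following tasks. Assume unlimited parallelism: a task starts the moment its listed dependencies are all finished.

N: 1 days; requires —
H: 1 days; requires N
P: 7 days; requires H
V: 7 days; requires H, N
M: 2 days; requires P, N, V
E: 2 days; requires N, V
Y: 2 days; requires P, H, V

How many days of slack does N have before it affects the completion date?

0

The longest chain is N→H→P→M = 1+1+7+2 = 11; overall finish 11 days.
N finishes as early as 1 and must finish by 1.
So N can slip 1 − 1 = 0 days.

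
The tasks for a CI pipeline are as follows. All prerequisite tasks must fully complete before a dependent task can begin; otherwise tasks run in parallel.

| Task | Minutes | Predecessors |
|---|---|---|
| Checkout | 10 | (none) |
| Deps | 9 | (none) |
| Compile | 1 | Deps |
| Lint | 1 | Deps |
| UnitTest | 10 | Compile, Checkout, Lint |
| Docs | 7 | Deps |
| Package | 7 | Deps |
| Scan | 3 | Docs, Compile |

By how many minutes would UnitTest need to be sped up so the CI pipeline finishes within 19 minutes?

Current finish: 20 minutes; target: 19.
UnitTest is on every critical path, so each minute cut from UnitTest cuts the finish by one (this holds down to a finish of 19).
Need 20 − 19 = 1 minute off UnitTest → UnitTest becomes 9 minutes, finish becomes 19.

1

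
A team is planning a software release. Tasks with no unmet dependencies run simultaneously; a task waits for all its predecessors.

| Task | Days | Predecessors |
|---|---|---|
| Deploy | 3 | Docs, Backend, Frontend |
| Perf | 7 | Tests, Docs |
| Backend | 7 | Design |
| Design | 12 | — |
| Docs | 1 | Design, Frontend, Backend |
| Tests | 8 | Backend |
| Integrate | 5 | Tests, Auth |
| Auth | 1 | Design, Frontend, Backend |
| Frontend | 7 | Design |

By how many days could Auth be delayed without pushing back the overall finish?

Critical path: Design→Backend→Tests→Perf = 12+7+8+7 = 34, so the finish is 34 days.
Auth finishes as early as 20 and must finish by 29.
Float = 34 − 25 = 9.

9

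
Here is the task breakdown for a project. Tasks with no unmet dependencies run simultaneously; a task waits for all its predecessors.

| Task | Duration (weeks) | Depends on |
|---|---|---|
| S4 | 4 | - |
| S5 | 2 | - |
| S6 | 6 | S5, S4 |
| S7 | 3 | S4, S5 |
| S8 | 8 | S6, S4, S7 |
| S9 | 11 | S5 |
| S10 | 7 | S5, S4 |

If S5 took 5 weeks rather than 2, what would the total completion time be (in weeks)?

19

As given, the longest chain is S4→S6→S8 = 4+6+8 = 18, so the finish is 18 weeks.
The longest path through S5 is only 16 weeks, so S5 has float 2.
Now S5→S6→S8 = 5+6+8 = 19 is longest, so the finish becomes 19 weeks.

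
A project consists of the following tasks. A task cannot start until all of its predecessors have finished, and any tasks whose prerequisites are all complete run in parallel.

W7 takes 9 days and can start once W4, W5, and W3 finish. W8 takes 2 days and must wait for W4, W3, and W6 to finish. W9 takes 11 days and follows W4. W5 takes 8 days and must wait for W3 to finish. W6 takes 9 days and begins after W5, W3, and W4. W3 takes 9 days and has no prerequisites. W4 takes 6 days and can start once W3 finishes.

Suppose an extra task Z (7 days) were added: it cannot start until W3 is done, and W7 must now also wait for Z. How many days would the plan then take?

Originally the plan takes 28 days.
With Z inserted, W7 now waits for max(W4, W5, W3, Z).
New critical path: W3→W5→W6→W8 = 9+8+9+2 = 28 ⇒ 28 days.

28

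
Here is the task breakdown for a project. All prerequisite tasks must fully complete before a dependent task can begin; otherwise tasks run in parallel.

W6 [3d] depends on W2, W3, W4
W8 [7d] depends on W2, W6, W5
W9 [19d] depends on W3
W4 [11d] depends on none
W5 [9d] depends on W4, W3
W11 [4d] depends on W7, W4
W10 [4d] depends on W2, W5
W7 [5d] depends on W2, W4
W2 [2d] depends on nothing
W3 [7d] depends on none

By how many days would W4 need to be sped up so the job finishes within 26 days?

Current finish: 27 days; target: 26.
W4 is on every critical path, so each day cut from W4 cuts the finish by one (this holds down to a finish of 26).
Need 27 − 26 = 1 day off W4 → W4 becomes 10 days, finish becomes 26.

1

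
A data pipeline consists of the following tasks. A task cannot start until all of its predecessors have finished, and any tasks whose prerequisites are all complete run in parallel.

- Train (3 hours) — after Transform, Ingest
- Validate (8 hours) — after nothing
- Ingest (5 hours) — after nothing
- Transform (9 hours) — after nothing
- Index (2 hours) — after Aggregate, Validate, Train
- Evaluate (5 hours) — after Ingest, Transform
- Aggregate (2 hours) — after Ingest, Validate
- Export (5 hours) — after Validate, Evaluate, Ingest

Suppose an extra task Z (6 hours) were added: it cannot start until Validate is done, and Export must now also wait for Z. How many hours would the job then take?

Originally the job takes 19 hours.
With Z inserted, Export now waits for max(Validate, Evaluate, Ingest, Z).
New critical path: Validate→Z→Export = 8+6+5 = 19 ⇒ 19 hours.

19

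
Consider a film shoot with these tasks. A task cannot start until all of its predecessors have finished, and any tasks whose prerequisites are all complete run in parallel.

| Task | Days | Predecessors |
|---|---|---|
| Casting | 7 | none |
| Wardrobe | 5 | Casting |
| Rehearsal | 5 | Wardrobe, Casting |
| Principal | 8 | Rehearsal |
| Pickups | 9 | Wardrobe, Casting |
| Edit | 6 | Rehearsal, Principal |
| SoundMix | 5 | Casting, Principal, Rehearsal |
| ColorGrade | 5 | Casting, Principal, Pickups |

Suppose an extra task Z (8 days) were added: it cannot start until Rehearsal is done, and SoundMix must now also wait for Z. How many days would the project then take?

31

Originally the project takes 31 days.
With Z inserted, SoundMix now waits for max(Casting, Principal, Rehearsal, Z).
New critical path: Casting→Wardrobe→Rehearsal→Principal→Edit = 7+5+5+8+6 = 31 ⇒ 31 days.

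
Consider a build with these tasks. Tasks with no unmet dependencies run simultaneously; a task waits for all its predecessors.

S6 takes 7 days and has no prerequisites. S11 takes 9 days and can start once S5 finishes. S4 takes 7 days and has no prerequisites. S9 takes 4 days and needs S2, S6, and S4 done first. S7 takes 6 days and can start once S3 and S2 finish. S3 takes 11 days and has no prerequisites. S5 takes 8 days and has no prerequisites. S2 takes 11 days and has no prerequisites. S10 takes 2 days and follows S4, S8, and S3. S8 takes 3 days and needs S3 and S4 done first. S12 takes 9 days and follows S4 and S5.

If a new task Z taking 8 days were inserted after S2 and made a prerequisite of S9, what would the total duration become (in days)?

Originally the build takes 17 days.
With Z inserted, S9 now waits for max(S2, S6, S4, Z).
New critical path: S2→Z→S9 = 11+8+4 = 23 ⇒ 23 days.

23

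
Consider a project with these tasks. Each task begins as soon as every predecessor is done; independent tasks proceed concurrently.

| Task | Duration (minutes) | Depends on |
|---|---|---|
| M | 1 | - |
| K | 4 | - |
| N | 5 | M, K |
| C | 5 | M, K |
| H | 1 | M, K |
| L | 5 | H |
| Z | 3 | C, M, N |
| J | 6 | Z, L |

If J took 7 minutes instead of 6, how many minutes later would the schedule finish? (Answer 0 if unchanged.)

The binding path is K→N→Z→J = 4+5+3+6 = 18; finish at 18 minutes.
J is on the critical path; changing it to 7 makes that path 19 minutes.
The critical path is still K→N→Z→J; finish is now 19 minutes.
Change in finish: 19 − 18 = +1 minutes.

1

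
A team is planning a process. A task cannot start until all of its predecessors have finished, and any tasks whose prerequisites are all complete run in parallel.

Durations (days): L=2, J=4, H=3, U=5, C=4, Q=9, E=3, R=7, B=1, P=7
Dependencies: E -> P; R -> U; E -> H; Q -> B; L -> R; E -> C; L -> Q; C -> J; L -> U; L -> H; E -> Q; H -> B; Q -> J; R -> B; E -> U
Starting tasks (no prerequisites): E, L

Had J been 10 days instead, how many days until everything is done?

Baseline: E→Q→J = 3+9+4 = 16 → 16 days.
J lies on that path, so at 10 days the path becomes 22 days.
No other chain overtakes it, so the finish is 22 days.

22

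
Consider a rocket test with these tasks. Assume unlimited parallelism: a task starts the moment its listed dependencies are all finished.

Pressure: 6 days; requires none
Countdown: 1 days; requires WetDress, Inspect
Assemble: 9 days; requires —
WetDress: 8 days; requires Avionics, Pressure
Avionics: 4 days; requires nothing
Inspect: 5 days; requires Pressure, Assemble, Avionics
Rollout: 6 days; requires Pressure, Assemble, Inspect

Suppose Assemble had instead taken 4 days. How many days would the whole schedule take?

Baseline: Assemble→Inspect→Rollout = 9+5+6 = 20 → 20 days.
Since Assemble is critical, the -5 change carries straight to that chain (now 15 days).
New critical path: Pressure→Inspect→Rollout = 6+5+6 = 17 ⇒ 17 days.

17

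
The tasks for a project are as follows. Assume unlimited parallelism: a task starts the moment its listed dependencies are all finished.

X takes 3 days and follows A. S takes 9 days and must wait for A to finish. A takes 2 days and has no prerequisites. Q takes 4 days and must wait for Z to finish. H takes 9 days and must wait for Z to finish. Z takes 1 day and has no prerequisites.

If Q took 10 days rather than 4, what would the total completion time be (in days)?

The binding path is A→S = 2+9 = 11; finish at 11 days.
Q is off the critical path — its longest chain is 5 days, giving 6 of slack.
The binding chain switches to Z→Q = 1+10 = 11; finish 11 days.

11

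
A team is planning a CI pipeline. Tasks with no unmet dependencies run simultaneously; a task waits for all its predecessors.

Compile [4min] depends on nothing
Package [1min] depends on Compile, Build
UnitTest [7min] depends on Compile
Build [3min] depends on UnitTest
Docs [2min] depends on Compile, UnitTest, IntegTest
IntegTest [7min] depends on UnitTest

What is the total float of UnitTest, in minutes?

Compile→UnitTest→IntegTest→Docs = 4+7+7+2 = 20 sets the makespan at 20 minutes.
The longest chain containing UnitTest totals 20 minutes.
So UnitTest can slip 11 − 11 = 0 minutes.

0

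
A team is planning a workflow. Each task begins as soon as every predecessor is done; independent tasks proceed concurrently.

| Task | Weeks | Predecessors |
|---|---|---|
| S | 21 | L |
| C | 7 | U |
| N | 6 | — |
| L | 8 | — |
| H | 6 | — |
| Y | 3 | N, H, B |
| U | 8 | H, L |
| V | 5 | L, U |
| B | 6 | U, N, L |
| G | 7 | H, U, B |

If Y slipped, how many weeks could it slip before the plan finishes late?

Critical path: L→U→B→G = 8+8+6+7 = 29, so the finish is 29 weeks.
The longest chain containing Y totals 25 weeks.
So Y can slip 29 − 25 = 4 weeks.

4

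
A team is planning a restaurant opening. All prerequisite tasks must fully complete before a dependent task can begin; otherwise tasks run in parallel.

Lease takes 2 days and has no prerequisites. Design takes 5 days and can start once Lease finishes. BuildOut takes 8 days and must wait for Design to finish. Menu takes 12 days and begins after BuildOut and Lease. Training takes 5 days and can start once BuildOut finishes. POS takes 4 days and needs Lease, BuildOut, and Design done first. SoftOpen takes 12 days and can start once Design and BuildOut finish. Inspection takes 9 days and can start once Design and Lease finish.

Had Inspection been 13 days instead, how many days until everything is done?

As given, the longest chain is Lease→Design→BuildOut→Menu = 2+5+8+12 = 27, so the finish is 27 days.
The longest path through Inspection is only 16 days, so Inspection has float 11.
The critical path is still Lease→Design→BuildOut→Menu; finish is now 27 days.

27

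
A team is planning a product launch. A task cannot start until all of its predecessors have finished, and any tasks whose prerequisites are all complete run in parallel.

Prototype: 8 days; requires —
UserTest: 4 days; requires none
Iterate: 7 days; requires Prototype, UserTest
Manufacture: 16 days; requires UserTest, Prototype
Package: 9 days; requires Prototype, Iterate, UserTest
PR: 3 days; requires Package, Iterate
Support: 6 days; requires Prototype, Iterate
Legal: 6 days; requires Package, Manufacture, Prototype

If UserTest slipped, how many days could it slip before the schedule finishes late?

Prototype→Iterate→Package→Legal = 8+7+9+6 = 30 sets the makespan at 30 days.
The longest chain containing UserTest totals 26 days.
Float = 30 − 26 = 4.

4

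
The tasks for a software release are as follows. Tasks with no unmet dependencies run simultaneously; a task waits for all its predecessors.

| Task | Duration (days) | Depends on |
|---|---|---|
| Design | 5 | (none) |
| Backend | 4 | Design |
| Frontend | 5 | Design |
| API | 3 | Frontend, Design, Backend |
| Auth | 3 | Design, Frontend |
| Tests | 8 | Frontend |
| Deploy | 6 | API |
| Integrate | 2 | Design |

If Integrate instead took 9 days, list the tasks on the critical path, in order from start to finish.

Design, Frontend, API, Deploy

Baseline: Design→Frontend→API→Deploy = 5+5+3+6 = 19 → 19 days.
Integrate has 12 days of float (longest path through it is 7).
That remains the longest chain; total 19 days.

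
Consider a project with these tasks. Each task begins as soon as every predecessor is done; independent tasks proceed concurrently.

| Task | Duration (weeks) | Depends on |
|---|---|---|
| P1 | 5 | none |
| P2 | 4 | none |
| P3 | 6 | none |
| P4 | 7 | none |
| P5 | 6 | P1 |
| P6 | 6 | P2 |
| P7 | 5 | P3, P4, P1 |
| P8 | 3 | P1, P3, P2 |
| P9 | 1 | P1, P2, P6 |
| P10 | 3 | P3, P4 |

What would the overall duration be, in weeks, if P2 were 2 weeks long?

Actual critical path: P4→P7 = 7+5 = 12 ⇒ 12 weeks.
P2 is off the critical path — its longest chain is 11 weeks, giving 1 of slack.
That remains the longest chain; total 12 weeks.

12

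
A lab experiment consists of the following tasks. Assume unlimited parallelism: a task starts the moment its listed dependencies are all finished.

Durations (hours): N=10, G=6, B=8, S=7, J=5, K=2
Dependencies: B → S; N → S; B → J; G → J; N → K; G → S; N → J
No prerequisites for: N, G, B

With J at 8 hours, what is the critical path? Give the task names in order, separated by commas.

Critical path before the change: N→S = 10+7 = 17 giving 17 hours.
J is off the critical path — its longest chain is 15 hours, giving 2 of slack.
The binding chain switches to N→J = 10+8 = 18; finish 18 hours.

N, J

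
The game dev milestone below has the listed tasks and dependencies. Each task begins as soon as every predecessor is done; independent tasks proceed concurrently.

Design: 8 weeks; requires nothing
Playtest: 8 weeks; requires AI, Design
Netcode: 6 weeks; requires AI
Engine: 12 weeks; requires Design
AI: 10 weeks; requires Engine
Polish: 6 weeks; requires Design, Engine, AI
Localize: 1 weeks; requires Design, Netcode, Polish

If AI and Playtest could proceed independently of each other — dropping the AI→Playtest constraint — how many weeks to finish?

Before: longest chain Design→Engine→AI→Playtest = 8+12+10+8 = 38, finish 38.
Without AI→Playtest, Playtest's earliest start moves from 30 to 8.
New critical path: Design→Engine→AI→Netcode→Localize = 8+12+10+6+1 = 37 ⇒ 37 weeks.

37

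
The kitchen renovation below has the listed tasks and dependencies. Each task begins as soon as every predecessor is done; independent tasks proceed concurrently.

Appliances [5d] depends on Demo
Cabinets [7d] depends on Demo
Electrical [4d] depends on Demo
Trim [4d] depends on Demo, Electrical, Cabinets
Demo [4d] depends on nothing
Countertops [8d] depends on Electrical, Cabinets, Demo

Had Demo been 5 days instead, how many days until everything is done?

20

As given, the longest chain is Demo→Cabinets→Countertops = 4+7+8 = 19, so the finish is 19 days.
Demo is on the critical path; changing it to 5 makes that path 20 days.
The critical path is still Demo→Cabinets→Countertops; finish is now 20 days.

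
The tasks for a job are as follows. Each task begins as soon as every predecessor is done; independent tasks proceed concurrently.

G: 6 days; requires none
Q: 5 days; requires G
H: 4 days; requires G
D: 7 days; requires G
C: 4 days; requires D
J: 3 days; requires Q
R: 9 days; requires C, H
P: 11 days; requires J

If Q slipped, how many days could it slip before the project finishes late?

G→D→C→R = 6+7+4+9 = 26 sets the makespan at 26 days.
The longest chain containing Q totals 25 days.
So Q can slip 12 − 11 = 1 day.

1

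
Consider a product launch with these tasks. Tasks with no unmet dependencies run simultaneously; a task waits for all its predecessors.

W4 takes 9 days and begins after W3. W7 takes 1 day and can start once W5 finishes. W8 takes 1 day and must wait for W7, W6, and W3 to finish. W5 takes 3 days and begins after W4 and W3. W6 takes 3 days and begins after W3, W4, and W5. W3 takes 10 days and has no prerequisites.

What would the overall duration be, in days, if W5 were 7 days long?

30

Critical path before the change: W3→W4→W5→W6→W8 = 10+9+3+3+1 = 26 giving 26 days.
Since W5 is critical, the +4 change carries straight to that chain (now 30 days).
That remains the longest chain; total 30 days.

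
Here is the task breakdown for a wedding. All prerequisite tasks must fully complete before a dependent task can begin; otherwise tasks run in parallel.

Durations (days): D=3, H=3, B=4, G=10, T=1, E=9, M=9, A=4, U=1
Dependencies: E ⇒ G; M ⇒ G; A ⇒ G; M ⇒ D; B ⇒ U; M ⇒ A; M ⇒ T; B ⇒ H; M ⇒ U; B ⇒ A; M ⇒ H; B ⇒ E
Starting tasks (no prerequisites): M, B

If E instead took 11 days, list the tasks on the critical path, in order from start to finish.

Actual critical path: B→E→G = 4+9+10 = 23 ⇒ 23 days.
E lies on that path, so at 11 days the path becomes 25 days.
That remains the longest chain; total 25 days.

B, E, G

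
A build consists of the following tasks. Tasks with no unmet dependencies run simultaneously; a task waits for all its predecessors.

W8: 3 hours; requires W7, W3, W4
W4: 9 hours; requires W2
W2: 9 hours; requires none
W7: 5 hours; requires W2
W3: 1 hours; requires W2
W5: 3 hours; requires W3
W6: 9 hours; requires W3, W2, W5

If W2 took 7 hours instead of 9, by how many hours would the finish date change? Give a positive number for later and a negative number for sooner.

-2

Critical path before the change: W2→W3→W5→W6 = 9+1+3+9 = 22 giving 22 hours.
W2 is on the critical path; changing it to 7 makes that path 20 hours.
The critical path is still W2→W3→W5→W6; finish is now 20 hours.
Change in finish: 20 − 22 = -2 hours.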